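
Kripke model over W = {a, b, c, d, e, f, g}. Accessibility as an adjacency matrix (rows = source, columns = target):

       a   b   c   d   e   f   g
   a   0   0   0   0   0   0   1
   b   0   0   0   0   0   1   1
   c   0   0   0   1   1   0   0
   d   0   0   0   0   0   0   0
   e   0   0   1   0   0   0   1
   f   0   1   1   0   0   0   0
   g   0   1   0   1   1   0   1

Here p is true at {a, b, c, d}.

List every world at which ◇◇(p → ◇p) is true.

a: successors {g}; ◇(p → ◇p) there: g:T. ✓
b: successors {f, g}; ◇(p → ◇p) there: f:T, g:T. ✓
c: successors {d, e}; ◇(p → ◇p) there: d:F, e:T. ✓
d: no successors, so ◇◇(p → ◇p) fails. ✗
e: successors {c, g}; ◇(p → ◇p) there: c:T, g:T. ✓
f: successors {b, c}; ◇(p → ◇p) there: b:T, c:T. ✓
g: successors {b, d, e, g}; ◇(p → ◇p) there: b:T, d:F, e:T, g:T. ✓

{a, b, c, e, f, g}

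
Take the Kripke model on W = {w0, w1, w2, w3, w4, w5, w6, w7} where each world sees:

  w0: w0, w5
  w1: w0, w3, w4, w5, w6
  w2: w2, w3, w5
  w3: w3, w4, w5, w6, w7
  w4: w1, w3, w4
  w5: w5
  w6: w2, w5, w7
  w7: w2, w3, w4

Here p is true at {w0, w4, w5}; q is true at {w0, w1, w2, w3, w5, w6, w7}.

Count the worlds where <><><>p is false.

0

w0: successors {w0, w5}; <><>p there: w0:T, w5:T. ✓
w1: successors {w0, w3, w4, w5, w6}; <><>p there: w0:T, w3:T, w4:T, w5:T, w6:T. ✓
w2: successors {w2, w3, w5}; <><>p there: w2:T, w3:T, w5:T. ✓
w3: successors {w3, w4, w5, w6, w7}; <><>p there: w3:T, w4:T, w5:T, w6:T, w7:T. ✓
w4: successors {w1, w3, w4}; <><>p there: w1:T, w3:T, w4:T. ✓
w5: successors {w5}; <><>p there: w5:T. ✓
w6: successors {w2, w5, w7}; <><>p there: w2:T, w5:T, w7:T. ✓
w7: successors {w2, w3, w4}; <><>p there: w2:T, w3:T, w4:T. ✓
Satisfying worlds: {w0, w1, w2, w3, w4, w5, w6, w7}.
So <><><>p fails at the other 0 worlds.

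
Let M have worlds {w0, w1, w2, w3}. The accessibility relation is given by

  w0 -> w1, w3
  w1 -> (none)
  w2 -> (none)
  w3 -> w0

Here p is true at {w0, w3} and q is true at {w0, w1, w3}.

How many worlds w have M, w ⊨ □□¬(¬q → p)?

w0: successors {w1, w3}; □¬(¬q → p) there: w1:T, w3:F. ✗
w1: no successors, so □□¬(¬q → p) holds vacuously. ✓
w2: no successors, so □□¬(¬q → p) holds vacuously. ✓
w3: successors {w0}; □¬(¬q → p) there: w0:F. ✗
Satisfying worlds: {w1, w2}.

2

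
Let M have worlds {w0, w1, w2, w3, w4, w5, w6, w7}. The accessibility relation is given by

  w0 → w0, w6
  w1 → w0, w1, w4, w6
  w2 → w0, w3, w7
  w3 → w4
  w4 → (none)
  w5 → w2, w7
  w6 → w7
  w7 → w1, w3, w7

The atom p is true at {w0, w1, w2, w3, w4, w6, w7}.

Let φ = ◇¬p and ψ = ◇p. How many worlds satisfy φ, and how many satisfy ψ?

For ◇¬p:
w0: successors {w0, w6}; ¬p there: w0:F, w6:F. ✗
w1: successors {w0, w1, w4, w6}; ¬p there: w0:F, w1:F, w4:F, w6:F. ✗
w2: successors {w0, w3, w7}; ¬p there: w0:F, w3:F, w7:F. ✗
w3: successors {w4}; ¬p there: w4:F. ✗
w4: no successors, so ◇¬p fails. ✗
w5: successors {w2, w7}; ¬p there: w2:F, w7:F. ✗
w6: successors {w7}; ¬p there: w7:F. ✗
w7: successors {w1, w3, w7}; ¬p there: w1:F, w3:F, w7:F. ✗
— 0 worlds.
For ◇p:
w0: successors {w0, w6}; p there: w0:T, w6:T. ✓
w1: successors {w0, w1, w4, w6}; p there: w0:T, w1:T, w4:T, w6:T. ✓
w2: successors {w0, w3, w7}; p there: w0:T, w3:T, w7:T. ✓
w3: successors {w4}; p there: w4:T. ✓
w4: no successors, so ◇p fails. ✗
w5: successors {w2, w7}; p there: w2:T, w7:T. ✓
w6: successors {w7}; p there: w7:T. ✓
w7: successors {w1, w3, w7}; p there: w1:T, w3:T, w7:T. ✓
— 7 worlds.

0 and 7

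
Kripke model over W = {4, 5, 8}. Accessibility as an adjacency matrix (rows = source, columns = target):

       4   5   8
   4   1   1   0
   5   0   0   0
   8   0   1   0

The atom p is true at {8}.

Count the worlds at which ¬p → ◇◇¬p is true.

2

4: ¬p is T, ◇◇¬p is T. ✓
5: ¬p is T, ◇◇¬p is F. ✗
8: ¬p is F, ◇◇¬p is F. ✓
Satisfying worlds: {4, 8}.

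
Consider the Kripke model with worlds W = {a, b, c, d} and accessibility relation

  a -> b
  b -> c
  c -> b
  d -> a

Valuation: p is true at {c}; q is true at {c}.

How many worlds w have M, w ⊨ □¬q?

a: successors {b}; ¬q there: b:T. ✓
b: successors {c}; ¬q there: c:F. ✗
c: successors {b}; ¬q there: b:T. ✓
d: successors {a}; ¬q there: a:T. ✓
Satisfying worlds: {a, c, d}.

3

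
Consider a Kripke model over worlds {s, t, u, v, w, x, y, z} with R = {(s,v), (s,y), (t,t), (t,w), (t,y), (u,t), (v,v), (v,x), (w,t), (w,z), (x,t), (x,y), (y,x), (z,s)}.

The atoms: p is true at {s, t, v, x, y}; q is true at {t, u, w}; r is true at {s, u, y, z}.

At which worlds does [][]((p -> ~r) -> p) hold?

s: successors {v, y}; []((p -> ~r) -> p) there: v:T, y:T. ✓
t: successors {t, w, y}; []((p -> ~r) -> p) there: t:F, w:F, y:T. ✗
u: successors {t}; []((p -> ~r) -> p) there: t:F. ✗
v: successors {v, x}; []((p -> ~r) -> p) there: v:T, x:T. ✓
w: successors {t, z}; []((p -> ~r) -> p) there: t:F, z:T. ✗
x: successors {t, y}; []((p -> ~r) -> p) there: t:F, y:T. ✗
y: successors {x}; []((p -> ~r) -> p) there: x:T. ✓
z: successors {s}; []((p -> ~r) -> p) there: s:T. ✓

{s, v, y, z}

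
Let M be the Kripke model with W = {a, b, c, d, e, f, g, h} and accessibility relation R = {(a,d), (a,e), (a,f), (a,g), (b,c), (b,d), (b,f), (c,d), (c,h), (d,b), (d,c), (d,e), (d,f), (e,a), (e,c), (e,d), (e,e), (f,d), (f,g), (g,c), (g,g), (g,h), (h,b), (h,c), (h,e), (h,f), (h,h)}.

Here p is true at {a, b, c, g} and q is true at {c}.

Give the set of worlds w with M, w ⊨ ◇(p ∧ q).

a: successors {d, e, f, g}; p ∧ q there: d:F, e:F, f:F, g:F. ✗
b: successors {c, d, f}; p ∧ q there: c:T, d:F, f:F. ✓
c: successors {d, h}; p ∧ q there: d:F, h:F. ✗
d: successors {b, c, e, f}; p ∧ q there: b:F, c:T, e:F, f:F. ✓
e: successors {a, c, d, e}; p ∧ q there: a:F, c:T, d:F, e:F. ✓
f: successors {d, g}; p ∧ q there: d:F, g:F. ✗
g: successors {c, g, h}; p ∧ q there: c:T, g:F, h:F. ✓
h: successors {b, c, e, f, h}; p ∧ q there: b:F, c:T, e:F, f:F, h:F. ✓

{b, d, e, g, h}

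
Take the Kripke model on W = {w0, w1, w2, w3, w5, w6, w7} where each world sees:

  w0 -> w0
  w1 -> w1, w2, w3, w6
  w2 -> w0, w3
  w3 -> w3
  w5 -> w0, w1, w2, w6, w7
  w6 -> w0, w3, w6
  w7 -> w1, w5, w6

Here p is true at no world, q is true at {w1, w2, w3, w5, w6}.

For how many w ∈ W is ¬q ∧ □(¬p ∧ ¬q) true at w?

1

w0: ¬q is T, □(¬p ∧ ¬q) is T. ✓
w1: ¬q is F, □(¬p ∧ ¬q) is F. ✗
w2: ¬q is F, □(¬p ∧ ¬q) is F. ✗
w3: ¬q is F, □(¬p ∧ ¬q) is F. ✗
w5: ¬q is F, □(¬p ∧ ¬q) is F. ✗
w6: ¬q is F, □(¬p ∧ ¬q) is F. ✗
w7: ¬q is T, □(¬p ∧ ¬q) is F. ✗
Satisfying worlds: {w0}.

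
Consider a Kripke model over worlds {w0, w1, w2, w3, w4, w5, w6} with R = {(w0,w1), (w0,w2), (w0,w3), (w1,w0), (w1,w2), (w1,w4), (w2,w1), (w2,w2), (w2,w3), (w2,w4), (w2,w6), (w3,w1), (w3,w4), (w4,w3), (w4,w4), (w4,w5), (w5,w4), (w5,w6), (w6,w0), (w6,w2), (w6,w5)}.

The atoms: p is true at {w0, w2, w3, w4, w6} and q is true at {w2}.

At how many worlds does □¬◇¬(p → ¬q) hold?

1

w0: successors {w1, w2, w3}; ¬◇¬(p → ¬q) there: w1:F, w2:F, w3:T. ✗
w1: successors {w0, w2, w4}; ¬◇¬(p → ¬q) there: w0:F, w2:F, w4:T. ✗
w2: successors {w1, w2, w3, w4, w6}; ¬◇¬(p → ¬q) there: w1:F, w2:F, w3:T, w4:T, w6:F. ✗
w3: successors {w1, w4}; ¬◇¬(p → ¬q) there: w1:F, w4:T. ✗
w4: successors {w3, w4, w5}; ¬◇¬(p → ¬q) there: w3:T, w4:T, w5:T. ✓
w5: successors {w4, w6}; ¬◇¬(p → ¬q) there: w4:T, w6:F. ✗
w6: successors {w0, w2, w5}; ¬◇¬(p → ¬q) there: w0:F, w2:F, w5:T. ✗
Satisfying worlds: {w4}.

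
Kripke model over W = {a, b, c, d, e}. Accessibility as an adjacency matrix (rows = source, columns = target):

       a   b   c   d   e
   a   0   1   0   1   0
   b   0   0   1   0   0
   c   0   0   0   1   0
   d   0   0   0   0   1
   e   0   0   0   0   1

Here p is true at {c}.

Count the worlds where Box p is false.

4

a: successors {b, d}; p there: b:F, d:F. ✗
b: successors {c}; p there: c:T. ✓
c: successors {d}; p there: d:F. ✗
d: successors {e}; p there: e:F. ✗
e: successors {e}; p there: e:F. ✗
Satisfying worlds: {b}.
So Box p fails at the other 4 worlds.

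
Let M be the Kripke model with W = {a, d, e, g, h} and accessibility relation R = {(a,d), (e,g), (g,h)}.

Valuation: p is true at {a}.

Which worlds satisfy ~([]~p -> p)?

a: []~p -> p is T. ✗
d: []~p -> p is F. ✓
e: []~p -> p is F. ✓
g: []~p -> p is F. ✓
h: []~p -> p is F. ✓

{d, e, g, h}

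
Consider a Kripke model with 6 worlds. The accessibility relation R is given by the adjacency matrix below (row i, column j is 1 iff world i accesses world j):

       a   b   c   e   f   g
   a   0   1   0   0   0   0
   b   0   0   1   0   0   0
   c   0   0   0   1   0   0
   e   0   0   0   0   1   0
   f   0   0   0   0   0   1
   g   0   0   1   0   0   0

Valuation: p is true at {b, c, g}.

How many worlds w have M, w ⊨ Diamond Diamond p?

3

a: successors {b}; Diamond p there: b:T. ✓
b: successors {c}; Diamond p there: c:F. ✗
c: successors {e}; Diamond p there: e:F. ✗
e: successors {f}; Diamond p there: f:T. ✓
f: successors {g}; Diamond p there: g:T. ✓
g: successors {c}; Diamond p there: c:F. ✗
Satisfying worlds: {a, e, f}.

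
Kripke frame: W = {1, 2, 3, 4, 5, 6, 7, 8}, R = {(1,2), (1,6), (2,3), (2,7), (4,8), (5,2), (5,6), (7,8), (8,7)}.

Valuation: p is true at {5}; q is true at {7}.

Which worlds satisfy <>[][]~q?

{1, 2, 4, 5, 7}

1: successors {2, 6}; [][]~q there: 2:T, 6:T. ✓
2: successors {3, 7}; [][]~q there: 3:T, 7:F. ✓
3: no successors, so <>[][]~q fails. ✗
4: successors {8}; [][]~q there: 8:T. ✓
5: successors {2, 6}; [][]~q there: 2:T, 6:T. ✓
6: no successors, so <>[][]~q fails. ✗
7: successors {8}; [][]~q there: 8:T. ✓
8: successors {7}; [][]~q there: 7:F. ✗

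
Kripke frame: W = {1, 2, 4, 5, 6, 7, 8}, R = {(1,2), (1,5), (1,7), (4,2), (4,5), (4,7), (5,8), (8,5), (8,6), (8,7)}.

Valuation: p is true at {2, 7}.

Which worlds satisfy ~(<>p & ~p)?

1: <>p & ~p is T. ✗
2: <>p & ~p is F. ✓
4: <>p & ~p is T. ✗
5: <>p & ~p is F. ✓
6: <>p & ~p is F. ✓
7: <>p & ~p is F. ✓
8: <>p & ~p is T. ✗

{2, 5, 6, 7}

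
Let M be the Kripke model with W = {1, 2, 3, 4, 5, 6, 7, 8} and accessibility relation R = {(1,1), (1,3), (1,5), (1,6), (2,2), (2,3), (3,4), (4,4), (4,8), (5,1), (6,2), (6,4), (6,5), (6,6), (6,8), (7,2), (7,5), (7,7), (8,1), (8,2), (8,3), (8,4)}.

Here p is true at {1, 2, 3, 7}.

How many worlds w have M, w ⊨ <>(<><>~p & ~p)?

6

1: successors {1, 3, 5, 6}; <><>~p & ~p there: 1:F, 3:F, 5:T, 6:T. ✓
2: successors {2, 3}; <><>~p & ~p there: 2:F, 3:F. ✗
3: successors {4}; <><>~p & ~p there: 4:T. ✓
4: successors {4, 8}; <><>~p & ~p there: 4:T, 8:T. ✓
5: successors {1}; <><>~p & ~p there: 1:F. ✗
6: successors {2, 4, 5, 6, 8}; <><>~p & ~p there: 2:F, 4:T, 5:T, 6:T, 8:T. ✓
7: successors {2, 5, 7}; <><>~p & ~p there: 2:F, 5:T, 7:F. ✓
8: successors {1, 2, 3, 4}; <><>~p & ~p there: 1:F, 2:F, 3:F, 4:T. ✓
Satisfying worlds: {1, 3, 4, 6, 7, 8}.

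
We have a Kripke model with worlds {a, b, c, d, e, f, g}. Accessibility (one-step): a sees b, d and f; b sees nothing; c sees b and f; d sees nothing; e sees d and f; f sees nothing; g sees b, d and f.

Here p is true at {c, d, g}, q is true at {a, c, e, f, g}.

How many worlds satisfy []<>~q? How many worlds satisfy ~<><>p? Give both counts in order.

For []<>~q:
a: successors {b, d, f}; <>~q there: b:F, d:F, f:F. ✗
b: no successors, so []<>~q holds vacuously. ✓
c: successors {b, f}; <>~q there: b:F, f:F. ✗
d: no successors, so []<>~q holds vacuously. ✓
e: successors {d, f}; <>~q there: d:F, f:F. ✗
f: no successors, so []<>~q holds vacuously. ✓
g: successors {b, d, f}; <>~q there: b:F, d:F, f:F. ✗
— 3 worlds.
For ~<><>p:
a: <><>p is F. ✓
b: <><>p is F. ✓
c: <><>p is F. ✓
d: <><>p is F. ✓
e: <><>p is F. ✓
f: <><>p is F. ✓
g: <><>p is F. ✓
— 7 worlds.

3 and 7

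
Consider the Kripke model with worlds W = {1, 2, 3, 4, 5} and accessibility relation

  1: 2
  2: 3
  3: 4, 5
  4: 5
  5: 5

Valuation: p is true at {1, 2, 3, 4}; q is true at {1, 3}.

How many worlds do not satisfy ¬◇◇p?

2

1: ◇◇p is T. ✗
2: ◇◇p is T. ✗
3: ◇◇p is F. ✓
4: ◇◇p is F. ✓
5: ◇◇p is F. ✓
Satisfying worlds: {3, 4, 5}.
So ¬◇◇p fails at the other 2 worlds.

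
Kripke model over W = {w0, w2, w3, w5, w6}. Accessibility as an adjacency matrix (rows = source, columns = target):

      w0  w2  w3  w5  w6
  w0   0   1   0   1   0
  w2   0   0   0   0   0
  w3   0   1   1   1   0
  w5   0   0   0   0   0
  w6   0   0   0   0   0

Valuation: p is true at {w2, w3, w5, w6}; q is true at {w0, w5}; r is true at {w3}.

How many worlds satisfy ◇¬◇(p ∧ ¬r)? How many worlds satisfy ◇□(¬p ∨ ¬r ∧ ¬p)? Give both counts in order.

For ◇¬◇(p ∧ ¬r):
w0: successors {w2, w5}; ¬◇(p ∧ ¬r) there: w2:T, w5:T. ✓
w2: no successors, so ◇¬◇(p ∧ ¬r) fails. ✗
w3: successors {w2, w3, w5}; ¬◇(p ∧ ¬r) there: w2:T, w3:F, w5:T. ✓
w5: no successors, so ◇¬◇(p ∧ ¬r) fails. ✗
w6: no successors, so ◇¬◇(p ∧ ¬r) fails. ✗
— 2 worlds.
For ◇□(¬p ∨ ¬r ∧ ¬p):
w0: successors {w2, w5}; □(¬p ∨ ¬r ∧ ¬p) there: w2:T, w5:T. ✓
w2: no successors, so ◇□(¬p ∨ ¬r ∧ ¬p) fails. ✗
w3: successors {w2, w3, w5}; □(¬p ∨ ¬r ∧ ¬p) there: w2:T, w3:F, w5:T. ✓
w5: no successors, so ◇□(¬p ∨ ¬r ∧ ¬p) fails. ✗
w6: no successors, so ◇□(¬p ∨ ¬r ∧ ¬p) fails. ✗
— 2 worlds.

2 and 2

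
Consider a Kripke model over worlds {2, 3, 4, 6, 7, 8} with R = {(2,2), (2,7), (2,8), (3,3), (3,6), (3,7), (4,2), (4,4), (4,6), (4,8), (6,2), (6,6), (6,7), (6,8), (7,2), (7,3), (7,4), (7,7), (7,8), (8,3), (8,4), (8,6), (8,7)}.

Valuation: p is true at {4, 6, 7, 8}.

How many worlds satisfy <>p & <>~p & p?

2: <>p & <>~p is T, p is F. ✗
3: <>p & <>~p is T, p is F. ✗
4: <>p & <>~p is T, p is T. ✓
6: <>p & <>~p is T, p is T. ✓
7: <>p & <>~p is T, p is T. ✓
8: <>p & <>~p is T, p is T. ✓
Satisfying worlds: {4, 6, 7, 8}.

4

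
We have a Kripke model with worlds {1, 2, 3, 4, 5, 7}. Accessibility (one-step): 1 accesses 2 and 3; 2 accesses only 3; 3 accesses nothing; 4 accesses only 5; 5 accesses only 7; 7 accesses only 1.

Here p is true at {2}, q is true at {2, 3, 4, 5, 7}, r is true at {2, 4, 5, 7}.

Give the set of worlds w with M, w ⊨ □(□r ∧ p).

{3}

1: successors {2, 3}; □r ∧ p there: 2:F, 3:F. ✗
2: successors {3}; □r ∧ p there: 3:F. ✗
3: no successors, so □(□r ∧ p) holds vacuously. ✓
4: successors {5}; □r ∧ p there: 5:F. ✗
5: successors {7}; □r ∧ p there: 7:F. ✗
7: successors {1}; □r ∧ p there: 1:F. ✗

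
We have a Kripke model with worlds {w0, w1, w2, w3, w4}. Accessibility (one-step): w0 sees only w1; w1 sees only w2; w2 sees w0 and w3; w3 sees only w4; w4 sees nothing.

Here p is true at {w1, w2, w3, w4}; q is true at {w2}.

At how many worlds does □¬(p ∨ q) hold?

1

w0: successors {w1}; ¬(p ∨ q) there: w1:F. ✗
w1: successors {w2}; ¬(p ∨ q) there: w2:F. ✗
w2: successors {w0, w3}; ¬(p ∨ q) there: w0:T, w3:F. ✗
w3: successors {w4}; ¬(p ∨ q) there: w4:F. ✗
w4: no successors, so □¬(p ∨ q) holds vacuously. ✓
Satisfying worlds: {w4}.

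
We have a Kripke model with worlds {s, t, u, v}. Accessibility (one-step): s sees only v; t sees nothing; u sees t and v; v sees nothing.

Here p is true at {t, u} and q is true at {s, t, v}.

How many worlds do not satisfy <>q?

2

s: successors {v}; q there: v:T. ✓
t: no successors, so <>q fails. ✗
u: successors {t, v}; q there: t:T, v:T. ✓
v: no successors, so <>q fails. ✗
Satisfying worlds: {s, u}.
So <>q fails at the other 2 worlds.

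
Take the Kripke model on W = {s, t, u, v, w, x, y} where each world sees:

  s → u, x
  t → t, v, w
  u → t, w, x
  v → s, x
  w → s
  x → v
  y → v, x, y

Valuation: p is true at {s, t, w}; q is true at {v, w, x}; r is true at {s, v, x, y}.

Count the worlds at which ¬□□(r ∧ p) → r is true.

4

s: ¬□□(r ∧ p) is T, r is T. ✓
t: ¬□□(r ∧ p) is T, r is F. ✗
u: ¬□□(r ∧ p) is T, r is F. ✗
v: ¬□□(r ∧ p) is T, r is T. ✓
w: ¬□□(r ∧ p) is T, r is F. ✗
x: ¬□□(r ∧ p) is T, r is T. ✓
y: ¬□□(r ∧ p) is T, r is T. ✓
Satisfying worlds: {s, v, x, y}.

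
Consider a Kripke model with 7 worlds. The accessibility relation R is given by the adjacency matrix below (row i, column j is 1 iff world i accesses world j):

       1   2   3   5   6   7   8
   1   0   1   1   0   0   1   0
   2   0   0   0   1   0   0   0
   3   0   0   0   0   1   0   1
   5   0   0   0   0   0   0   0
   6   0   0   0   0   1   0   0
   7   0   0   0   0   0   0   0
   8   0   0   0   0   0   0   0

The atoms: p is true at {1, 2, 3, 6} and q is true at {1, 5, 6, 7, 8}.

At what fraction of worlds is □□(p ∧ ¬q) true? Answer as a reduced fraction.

1: successors {2, 3, 7}; □(p ∧ ¬q) there: 2:F, 3:F, 7:T. ✗
2: successors {5}; □(p ∧ ¬q) there: 5:T. ✓
3: successors {6, 8}; □(p ∧ ¬q) there: 6:F, 8:T. ✗
5: no successors, so □□(p ∧ ¬q) holds vacuously. ✓
6: successors {6}; □(p ∧ ¬q) there: 6:F. ✗
7: no successors, so □□(p ∧ ¬q) holds vacuously. ✓
8: no successors, so □□(p ∧ ¬q) holds vacuously. ✓
That's 4 of 7 worlds, so 4/7.

4/7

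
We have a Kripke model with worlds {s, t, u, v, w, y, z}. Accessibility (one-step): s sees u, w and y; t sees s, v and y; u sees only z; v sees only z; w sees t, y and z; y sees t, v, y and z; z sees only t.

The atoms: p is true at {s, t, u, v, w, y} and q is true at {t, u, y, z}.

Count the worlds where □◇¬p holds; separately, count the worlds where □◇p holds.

For □◇¬p:
s: successors {u, w, y}; ◇¬p there: u:T, w:T, y:T. ✓
t: successors {s, v, y}; ◇¬p there: s:F, v:T, y:T. ✗
u: successors {z}; ◇¬p there: z:F. ✗
v: successors {z}; ◇¬p there: z:F. ✗
w: successors {t, y, z}; ◇¬p there: t:F, y:T, z:F. ✗
y: successors {t, v, y, z}; ◇¬p there: t:F, v:T, y:T, z:F. ✗
z: successors {t}; ◇¬p there: t:F. ✗
— 1 world.
For □◇p:
s: successors {u, w, y}; ◇p there: u:F, w:T, y:T. ✗
t: successors {s, v, y}; ◇p there: s:T, v:F, y:T. ✗
u: successors {z}; ◇p there: z:T. ✓
v: successors {z}; ◇p there: z:T. ✓
w: successors {t, y, z}; ◇p there: t:T, y:T, z:T. ✓
y: successors {t, v, y, z}; ◇p there: t:T, v:F, y:T, z:T. ✗
z: successors {t}; ◇p there: t:T. ✓
— 4 worlds.

1 and 4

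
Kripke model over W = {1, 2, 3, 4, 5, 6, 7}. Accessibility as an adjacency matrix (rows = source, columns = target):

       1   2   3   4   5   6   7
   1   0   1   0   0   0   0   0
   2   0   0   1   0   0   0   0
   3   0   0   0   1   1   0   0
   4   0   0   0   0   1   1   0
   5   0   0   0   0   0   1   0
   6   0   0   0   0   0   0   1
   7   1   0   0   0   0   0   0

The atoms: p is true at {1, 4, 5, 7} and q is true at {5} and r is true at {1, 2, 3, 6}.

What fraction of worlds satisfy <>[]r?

5/7

1: successors {2}; []r there: 2:T. ✓
2: successors {3}; []r there: 3:F. ✗
3: successors {4, 5}; []r there: 4:F, 5:T. ✓
4: successors {5, 6}; []r there: 5:T, 6:F. ✓
5: successors {6}; []r there: 6:F. ✗
6: successors {7}; []r there: 7:T. ✓
7: successors {1}; []r there: 1:T. ✓
That's 5 of 7 worlds, so 5/7.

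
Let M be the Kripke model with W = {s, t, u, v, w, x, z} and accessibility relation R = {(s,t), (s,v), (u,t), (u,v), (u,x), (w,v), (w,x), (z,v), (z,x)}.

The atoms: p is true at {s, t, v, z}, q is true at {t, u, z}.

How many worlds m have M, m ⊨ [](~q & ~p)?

3

s: successors {t, v}; ~q & ~p there: t:F, v:F. ✗
t: no successors, so [](~q & ~p) holds vacuously. ✓
u: successors {t, v, x}; ~q & ~p there: t:F, v:F, x:T. ✗
v: no successors, so [](~q & ~p) holds vacuously. ✓
w: successors {v, x}; ~q & ~p there: v:F, x:T. ✗
x: no successors, so [](~q & ~p) holds vacuously. ✓
z: successors {v, x}; ~q & ~p there: v:F, x:T. ✗
Satisfying worlds: {t, v, x}.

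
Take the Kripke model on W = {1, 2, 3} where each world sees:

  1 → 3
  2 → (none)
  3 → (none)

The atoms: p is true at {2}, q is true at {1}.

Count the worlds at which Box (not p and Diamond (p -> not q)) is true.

2

1: successors {3}; not p and Diamond (p -> not q) there: 3:F. ✗
2: no successors, so Box (not p and Diamond (p -> not q)) holds vacuously. ✓
3: no successors, so Box (not p and Diamond (p -> not q)) holds vacuously. ✓
Satisfying worlds: {2, 3}.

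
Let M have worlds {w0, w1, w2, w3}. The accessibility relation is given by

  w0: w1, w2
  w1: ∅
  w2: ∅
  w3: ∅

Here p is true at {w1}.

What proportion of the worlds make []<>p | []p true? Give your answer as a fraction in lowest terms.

3/4

w0: []<>p is F, []p is F. ✗
w1: []<>p is T, []p is T. ✓
w2: []<>p is T, []p is T. ✓
w3: []<>p is T, []p is T. ✓
That's 3 of 4 worlds, so 3/4.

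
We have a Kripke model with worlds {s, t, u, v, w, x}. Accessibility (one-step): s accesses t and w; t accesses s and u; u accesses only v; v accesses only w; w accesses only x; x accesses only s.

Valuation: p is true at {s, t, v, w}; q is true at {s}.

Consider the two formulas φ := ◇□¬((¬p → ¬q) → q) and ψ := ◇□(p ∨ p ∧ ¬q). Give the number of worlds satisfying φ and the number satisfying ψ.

5 and 4

For ◇□¬((¬p → ¬q) → q):
s: successors {t, w}; □¬((¬p → ¬q) → q) there: t:F, w:T. ✓
t: successors {s, u}; □¬((¬p → ¬q) → q) there: s:T, u:T. ✓
u: successors {v}; □¬((¬p → ¬q) → q) there: v:T. ✓
v: successors {w}; □¬((¬p → ¬q) → q) there: w:T. ✓
w: successors {x}; □¬((¬p → ¬q) → q) there: x:F. ✗
x: successors {s}; □¬((¬p → ¬q) → q) there: s:T. ✓
— 5 worlds.
For ◇□(p ∨ p ∧ ¬q):
s: successors {t, w}; □(p ∨ p ∧ ¬q) there: t:F, w:F. ✗
t: successors {s, u}; □(p ∨ p ∧ ¬q) there: s:T, u:T. ✓
u: successors {v}; □(p ∨ p ∧ ¬q) there: v:T. ✓
v: successors {w}; □(p ∨ p ∧ ¬q) there: w:F. ✗
w: successors {x}; □(p ∨ p ∧ ¬q) there: x:T. ✓
x: successors {s}; □(p ∨ p ∧ ¬q) there: s:T. ✓
— 4 worlds.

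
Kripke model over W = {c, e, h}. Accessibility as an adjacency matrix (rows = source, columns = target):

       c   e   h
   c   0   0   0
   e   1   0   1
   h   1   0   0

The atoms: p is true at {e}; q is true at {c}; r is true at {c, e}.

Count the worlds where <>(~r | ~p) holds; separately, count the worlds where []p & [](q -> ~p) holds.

For <>(~r | ~p):
c: no successors, so <>(~r | ~p) fails. ✗
e: successors {c, h}; ~r | ~p there: c:T, h:T. ✓
h: successors {c}; ~r | ~p there: c:T. ✓
— 2 worlds.
For []p & [](q -> ~p):
c: []p is T, [](q -> ~p) is T. ✓
e: []p is F, [](q -> ~p) is T. ✗
h: []p is F, [](q -> ~p) is T. ✗
— 1 world.

2 and 1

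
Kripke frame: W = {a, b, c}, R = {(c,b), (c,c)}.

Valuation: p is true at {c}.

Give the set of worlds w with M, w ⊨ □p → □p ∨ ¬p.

{a, b, c}

a: □p is T, □p ∨ ¬p is T. ✓
b: □p is T, □p ∨ ¬p is T. ✓
c: □p is F, □p ∨ ¬p is F. ✓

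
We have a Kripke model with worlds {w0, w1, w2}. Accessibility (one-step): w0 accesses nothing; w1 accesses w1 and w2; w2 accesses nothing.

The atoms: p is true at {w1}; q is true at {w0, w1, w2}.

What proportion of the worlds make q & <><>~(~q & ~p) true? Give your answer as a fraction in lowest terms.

1/3

w0: q is T, <><>~(~q & ~p) is F. ✗
w1: q is T, <><>~(~q & ~p) is T. ✓
w2: q is T, <><>~(~q & ~p) is F. ✗
That's 1 of 3 worlds, so 1/3.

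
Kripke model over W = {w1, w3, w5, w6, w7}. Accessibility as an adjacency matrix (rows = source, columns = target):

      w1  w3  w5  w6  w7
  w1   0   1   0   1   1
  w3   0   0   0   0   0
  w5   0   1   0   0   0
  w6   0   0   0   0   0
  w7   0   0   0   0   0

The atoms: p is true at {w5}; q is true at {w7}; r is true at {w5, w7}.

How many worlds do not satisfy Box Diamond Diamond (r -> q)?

w1: successors {w3, w6, w7}; Diamond Diamond (r -> q) there: w3:F, w6:F, w7:F. ✗
w3: no successors, so Box Diamond Diamond (r -> q) holds vacuously. ✓
w5: successors {w3}; Diamond Diamond (r -> q) there: w3:F. ✗
w6: no successors, so Box Diamond Diamond (r -> q) holds vacuously. ✓
w7: no successors, so Box Diamond Diamond (r -> q) holds vacuously. ✓
Satisfying worlds: {w3, w6, w7}.
So Box Diamond Diamond (r -> q) fails at the other 2 worlds.

2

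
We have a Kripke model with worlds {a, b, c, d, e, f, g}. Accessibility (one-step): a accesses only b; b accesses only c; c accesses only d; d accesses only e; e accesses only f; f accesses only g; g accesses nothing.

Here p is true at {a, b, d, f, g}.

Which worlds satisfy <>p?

a: successors {b}; p there: b:T. ✓
b: successors {c}; p there: c:F. ✗
c: successors {d}; p there: d:T. ✓
d: successors {e}; p there: e:F. ✗
e: successors {f}; p there: f:T. ✓
f: successors {g}; p there: g:T. ✓
g: no successors, so <>p fails. ✗

{a, c, e, f}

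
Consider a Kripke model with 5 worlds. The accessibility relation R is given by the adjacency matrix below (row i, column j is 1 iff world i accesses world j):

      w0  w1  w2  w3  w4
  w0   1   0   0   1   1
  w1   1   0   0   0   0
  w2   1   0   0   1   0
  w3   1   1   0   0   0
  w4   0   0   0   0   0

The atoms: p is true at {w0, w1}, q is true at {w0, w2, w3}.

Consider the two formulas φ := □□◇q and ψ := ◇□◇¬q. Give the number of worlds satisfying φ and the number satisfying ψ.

For □□◇q:
w0: successors {w0, w3, w4}; □◇q there: w0:F, w3:T, w4:T. ✗
w1: successors {w0}; □◇q there: w0:F. ✗
w2: successors {w0, w3}; □◇q there: w0:F, w3:T. ✗
w3: successors {w0, w1}; □◇q there: w0:F, w1:T. ✗
w4: no successors, so □□◇q holds vacuously. ✓
— 1 world.
For ◇□◇¬q:
w0: successors {w0, w3, w4}; □◇¬q there: w0:F, w3:F, w4:T. ✓
w1: successors {w0}; □◇¬q there: w0:F. ✗
w2: successors {w0, w3}; □◇¬q there: w0:F, w3:F. ✗
w3: successors {w0, w1}; □◇¬q there: w0:F, w1:T. ✓
w4: no successors, so ◇□◇¬q fails. ✗
— 2 worlds.

1 and 2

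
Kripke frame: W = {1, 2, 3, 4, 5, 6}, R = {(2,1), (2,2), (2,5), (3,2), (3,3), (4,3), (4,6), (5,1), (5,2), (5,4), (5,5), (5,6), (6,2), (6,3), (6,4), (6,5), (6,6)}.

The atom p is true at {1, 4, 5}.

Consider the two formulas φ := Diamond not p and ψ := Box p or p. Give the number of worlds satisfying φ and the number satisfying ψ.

5 and 3

For Diamond not p:
1: no successors, so Diamond not p fails. ✗
2: successors {1, 2, 5}; not p there: 1:F, 2:T, 5:F. ✓
3: successors {2, 3}; not p there: 2:T, 3:T. ✓
4: successors {3, 6}; not p there: 3:T, 6:T. ✓
5: successors {1, 2, 4, 5, 6}; not p there: 1:F, 2:T, 4:F, 5:F, 6:T. ✓
6: successors {2, 3, 4, 5, 6}; not p there: 2:T, 3:T, 4:F, 5:F, 6:T. ✓
— 5 worlds.
For Box p or p:
1: Box p is T, p is T. ✓
2: Box p is F, p is F. ✗
3: Box p is F, p is F. ✗
4: Box p is F, p is T. ✓
5: Box p is F, p is T. ✓
6: Box p is F, p is F. ✗
— 3 worlds.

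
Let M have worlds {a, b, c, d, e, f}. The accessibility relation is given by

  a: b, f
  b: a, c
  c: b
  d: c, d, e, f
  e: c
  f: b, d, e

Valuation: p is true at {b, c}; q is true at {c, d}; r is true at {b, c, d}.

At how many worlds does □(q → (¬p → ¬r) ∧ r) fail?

2

a: successors {b, f}; q → (¬p → ¬r) ∧ r there: b:T, f:T. ✓
b: successors {a, c}; q → (¬p → ¬r) ∧ r there: a:T, c:T. ✓
c: successors {b}; q → (¬p → ¬r) ∧ r there: b:T. ✓
d: successors {c, d, e, f}; q → (¬p → ¬r) ∧ r there: c:T, d:F, e:T, f:T. ✗
e: successors {c}; q → (¬p → ¬r) ∧ r there: c:T. ✓
f: successors {b, d, e}; q → (¬p → ¬r) ∧ r there: b:T, d:F, e:T. ✗
Satisfying worlds: {a, b, c, e}.
So □(q → (¬p → ¬r) ∧ r) fails at the other 2 worlds.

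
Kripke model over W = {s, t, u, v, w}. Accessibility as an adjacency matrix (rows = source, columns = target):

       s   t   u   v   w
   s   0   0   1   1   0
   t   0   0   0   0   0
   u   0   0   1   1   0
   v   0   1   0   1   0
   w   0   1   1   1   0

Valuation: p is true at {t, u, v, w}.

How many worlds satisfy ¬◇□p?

1

s: ◇□p is T. ✗
t: ◇□p is F. ✓
u: ◇□p is T. ✗
v: ◇□p is T. ✗
w: ◇□p is T. ✗
Satisfying worlds: {t}.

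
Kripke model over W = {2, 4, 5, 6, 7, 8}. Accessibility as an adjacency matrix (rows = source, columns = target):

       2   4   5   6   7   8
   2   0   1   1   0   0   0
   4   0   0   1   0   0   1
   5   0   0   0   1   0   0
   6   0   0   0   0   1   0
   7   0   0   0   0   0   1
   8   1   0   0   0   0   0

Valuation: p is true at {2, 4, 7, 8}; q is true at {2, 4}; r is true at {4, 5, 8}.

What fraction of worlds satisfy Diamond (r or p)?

2: successors {4, 5}; r or p there: 4:T, 5:T. ✓
4: successors {5, 8}; r or p there: 5:T, 8:T. ✓
5: successors {6}; r or p there: 6:F. ✗
6: successors {7}; r or p there: 7:T. ✓
7: successors {8}; r or p there: 8:T. ✓
8: successors {2}; r or p there: 2:T. ✓
That's 5 of 6 worlds, so 5/6.

5/6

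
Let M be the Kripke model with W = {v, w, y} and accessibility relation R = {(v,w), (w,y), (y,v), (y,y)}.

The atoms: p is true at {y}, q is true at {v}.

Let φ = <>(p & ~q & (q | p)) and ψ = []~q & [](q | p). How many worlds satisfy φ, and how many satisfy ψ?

2 and 1

For <>(p & ~q & (q | p)):
v: successors {w}; p & ~q & (q | p) there: w:F. ✗
w: successors {y}; p & ~q & (q | p) there: y:T. ✓
y: successors {v, y}; p & ~q & (q | p) there: v:F, y:T. ✓
— 2 worlds.
For []~q & [](q | p):
v: []~q is T, [](q | p) is F. ✗
w: []~q is T, [](q | p) is T. ✓
y: []~q is F, [](q | p) is T. ✗
— 1 world.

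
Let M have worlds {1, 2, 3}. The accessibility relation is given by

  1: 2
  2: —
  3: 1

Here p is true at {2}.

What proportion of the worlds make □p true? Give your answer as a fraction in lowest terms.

2/3

1: successors {2}; p there: 2:T. ✓
2: no successors, so □p holds vacuously. ✓
3: successors {1}; p there: 1:F. ✗
That's 2 of 3 worlds, so 2/3.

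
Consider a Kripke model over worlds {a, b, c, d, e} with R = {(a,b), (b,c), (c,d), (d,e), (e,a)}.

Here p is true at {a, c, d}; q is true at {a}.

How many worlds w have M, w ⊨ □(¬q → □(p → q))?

a: successors {b}; ¬q → □(p → q) there: b:F. ✗
b: successors {c}; ¬q → □(p → q) there: c:F. ✗
c: successors {d}; ¬q → □(p → q) there: d:T. ✓
d: successors {e}; ¬q → □(p → q) there: e:T. ✓
e: successors {a}; ¬q → □(p → q) there: a:T. ✓
Satisfying worlds: {c, d, e}.

3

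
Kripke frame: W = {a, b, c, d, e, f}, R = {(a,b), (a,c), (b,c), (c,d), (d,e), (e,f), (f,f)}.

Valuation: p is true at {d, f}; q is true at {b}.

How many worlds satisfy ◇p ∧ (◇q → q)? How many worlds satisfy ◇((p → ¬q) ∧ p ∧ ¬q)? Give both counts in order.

For ◇p ∧ (◇q → q):
a: ◇p is F, ◇q → q is F. ✗
b: ◇p is F, ◇q → q is T. ✗
c: ◇p is T, ◇q → q is T. ✓
d: ◇p is F, ◇q → q is T. ✗
e: ◇p is T, ◇q → q is T. ✓
f: ◇p is T, ◇q → q is T. ✓
— 3 worlds.
For ◇((p → ¬q) ∧ p ∧ ¬q):
a: successors {b, c}; (p → ¬q) ∧ p ∧ ¬q there: b:F, c:F. ✗
b: successors {c}; (p → ¬q) ∧ p ∧ ¬q there: c:F. ✗
c: successors {d}; (p → ¬q) ∧ p ∧ ¬q there: d:T. ✓
d: successors {e}; (p → ¬q) ∧ p ∧ ¬q there: e:F. ✗
e: successors {f}; (p → ¬q) ∧ p ∧ ¬q there: f:T. ✓
f: successors {f}; (p → ¬q) ∧ p ∧ ¬q there: f:T. ✓
— 3 worlds.

3 and 3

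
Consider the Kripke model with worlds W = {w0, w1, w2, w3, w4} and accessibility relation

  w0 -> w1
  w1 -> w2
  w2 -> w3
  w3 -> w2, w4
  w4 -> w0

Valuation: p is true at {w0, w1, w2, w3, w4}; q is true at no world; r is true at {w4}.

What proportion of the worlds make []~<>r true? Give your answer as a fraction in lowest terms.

w0: successors {w1}; ~<>r there: w1:T. ✓
w1: successors {w2}; ~<>r there: w2:T. ✓
w2: successors {w3}; ~<>r there: w3:F. ✗
w3: successors {w2, w4}; ~<>r there: w2:T, w4:T. ✓
w4: successors {w0}; ~<>r there: w0:T. ✓
That's 4 of 5 worlds, so 4/5.

4/5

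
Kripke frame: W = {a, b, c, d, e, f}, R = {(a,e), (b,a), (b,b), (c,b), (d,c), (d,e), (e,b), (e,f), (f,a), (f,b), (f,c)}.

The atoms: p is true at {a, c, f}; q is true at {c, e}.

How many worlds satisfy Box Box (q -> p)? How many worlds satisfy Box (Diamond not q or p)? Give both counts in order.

For Box Box (q -> p):
a: successors {e}; Box (q -> p) there: e:T. ✓
b: successors {a, b}; Box (q -> p) there: a:F, b:T. ✗
c: successors {b}; Box (q -> p) there: b:T. ✓
d: successors {c, e}; Box (q -> p) there: c:T, e:T. ✓
e: successors {b, f}; Box (q -> p) there: b:T, f:T. ✓
f: successors {a, b, c}; Box (q -> p) there: a:F, b:T, c:T. ✗
— 4 worlds.
For Box (Diamond not q or p):
a: successors {e}; Diamond not q or p there: e:T. ✓
b: successors {a, b}; Diamond not q or p there: a:T, b:T. ✓
c: successors {b}; Diamond not q or p there: b:T. ✓
d: successors {c, e}; Diamond not q or p there: c:T, e:T. ✓
e: successors {b, f}; Diamond not q or p there: b:T, f:T. ✓
f: successors {a, b, c}; Diamond not q or p there: a:T, b:T, c:T. ✓
— 6 worlds.

4 and 6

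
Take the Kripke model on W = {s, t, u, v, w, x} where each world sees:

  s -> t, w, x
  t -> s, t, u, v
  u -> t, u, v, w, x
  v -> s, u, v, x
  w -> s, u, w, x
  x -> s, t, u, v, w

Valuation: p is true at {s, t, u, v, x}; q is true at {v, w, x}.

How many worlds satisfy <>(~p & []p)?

s: successors {t, w, x}; ~p & []p there: t:F, w:F, x:F. ✗
t: successors {s, t, u, v}; ~p & []p there: s:F, t:F, u:F, v:F. ✗
u: successors {t, u, v, w, x}; ~p & []p there: t:F, u:F, v:F, w:F, x:F. ✗
v: successors {s, u, v, x}; ~p & []p there: s:F, u:F, v:F, x:F. ✗
w: successors {s, u, w, x}; ~p & []p there: s:F, u:F, w:F, x:F. ✗
x: successors {s, t, u, v, w}; ~p & []p there: s:F, t:F, u:F, v:F, w:F. ✗
Satisfying worlds: ∅.

0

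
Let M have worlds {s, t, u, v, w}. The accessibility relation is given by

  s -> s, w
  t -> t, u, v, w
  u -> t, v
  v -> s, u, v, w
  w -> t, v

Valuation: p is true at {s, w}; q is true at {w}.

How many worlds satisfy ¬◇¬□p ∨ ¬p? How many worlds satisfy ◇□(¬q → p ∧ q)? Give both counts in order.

For ¬◇¬□p ∨ ¬p:
s: ¬◇¬□p is F, ¬p is F. ✗
t: ¬◇¬□p is F, ¬p is T. ✓
u: ¬◇¬□p is F, ¬p is T. ✓
v: ¬◇¬□p is F, ¬p is T. ✓
w: ¬◇¬□p is F, ¬p is F. ✗
— 3 worlds.
For ◇□(¬q → p ∧ q):
s: successors {s, w}; □(¬q → p ∧ q) there: s:F, w:F. ✗
t: successors {t, u, v, w}; □(¬q → p ∧ q) there: t:F, u:F, v:F, w:F. ✗
u: successors {t, v}; □(¬q → p ∧ q) there: t:F, v:F. ✗
v: successors {s, u, v, w}; □(¬q → p ∧ q) there: s:F, u:F, v:F, w:F. ✗
w: successors {t, v}; □(¬q → p ∧ q) there: t:F, v:F. ✗
— 0 worlds.

3 and 0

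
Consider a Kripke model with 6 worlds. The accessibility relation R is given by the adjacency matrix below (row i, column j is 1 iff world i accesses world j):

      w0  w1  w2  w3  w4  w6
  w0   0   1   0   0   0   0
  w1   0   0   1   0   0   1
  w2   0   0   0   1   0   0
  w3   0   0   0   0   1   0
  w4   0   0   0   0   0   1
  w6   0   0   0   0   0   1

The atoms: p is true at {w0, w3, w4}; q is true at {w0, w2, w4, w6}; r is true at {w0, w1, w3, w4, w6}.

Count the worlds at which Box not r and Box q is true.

w0: Box not r is F, Box q is F. ✗
w1: Box not r is F, Box q is T. ✗
w2: Box not r is F, Box q is F. ✗
w3: Box not r is F, Box q is T. ✗
w4: Box not r is F, Box q is T. ✗
w6: Box not r is F, Box q is T. ✗
Satisfying worlds: ∅.

0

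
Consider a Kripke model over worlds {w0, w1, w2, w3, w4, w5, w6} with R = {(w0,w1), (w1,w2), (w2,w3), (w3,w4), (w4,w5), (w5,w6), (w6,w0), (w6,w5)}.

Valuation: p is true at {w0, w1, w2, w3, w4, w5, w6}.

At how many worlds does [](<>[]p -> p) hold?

7

w0: successors {w1}; <>[]p -> p there: w1:T. ✓
w1: successors {w2}; <>[]p -> p there: w2:T. ✓
w2: successors {w3}; <>[]p -> p there: w3:T. ✓
w3: successors {w4}; <>[]p -> p there: w4:T. ✓
w4: successors {w5}; <>[]p -> p there: w5:T. ✓
w5: successors {w6}; <>[]p -> p there: w6:T. ✓
w6: successors {w0, w5}; <>[]p -> p there: w0:T, w5:T. ✓
Satisfying worlds: {w0, w1, w2, w3, w4, w5, w6}.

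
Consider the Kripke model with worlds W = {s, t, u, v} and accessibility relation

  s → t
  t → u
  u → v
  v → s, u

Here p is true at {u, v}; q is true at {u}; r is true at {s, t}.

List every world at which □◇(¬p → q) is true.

s: successors {t}; ◇(¬p → q) there: t:T. ✓
t: successors {u}; ◇(¬p → q) there: u:T. ✓
u: successors {v}; ◇(¬p → q) there: v:T. ✓
v: successors {s, u}; ◇(¬p → q) there: s:F, u:T. ✗

{s, t, u}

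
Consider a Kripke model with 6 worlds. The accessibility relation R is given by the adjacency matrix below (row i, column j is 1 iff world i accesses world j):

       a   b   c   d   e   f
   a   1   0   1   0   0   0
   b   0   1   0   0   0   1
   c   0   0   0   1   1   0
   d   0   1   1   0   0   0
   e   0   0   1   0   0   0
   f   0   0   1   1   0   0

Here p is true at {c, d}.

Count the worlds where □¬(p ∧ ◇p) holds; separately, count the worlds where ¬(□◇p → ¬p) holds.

For □¬(p ∧ ◇p):
a: successors {a, c}; ¬(p ∧ ◇p) there: a:T, c:F. ✗
b: successors {b, f}; ¬(p ∧ ◇p) there: b:T, f:T. ✓
c: successors {d, e}; ¬(p ∧ ◇p) there: d:F, e:T. ✗
d: successors {b, c}; ¬(p ∧ ◇p) there: b:T, c:F. ✗
e: successors {c}; ¬(p ∧ ◇p) there: c:F. ✗
f: successors {c, d}; ¬(p ∧ ◇p) there: c:F, d:F. ✗
— 1 world.
For ¬(□◇p → ¬p):
a: □◇p → ¬p is T. ✗
b: □◇p → ¬p is T. ✗
c: □◇p → ¬p is F. ✓
d: □◇p → ¬p is T. ✗
e: □◇p → ¬p is T. ✗
f: □◇p → ¬p is T. ✗
— 1 world.

1 and 1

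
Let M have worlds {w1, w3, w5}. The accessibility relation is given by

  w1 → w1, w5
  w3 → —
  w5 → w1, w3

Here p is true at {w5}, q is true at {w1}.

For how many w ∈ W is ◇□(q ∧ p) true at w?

1

w1: successors {w1, w5}; □(q ∧ p) there: w1:F, w5:F. ✗
w3: no successors, so ◇□(q ∧ p) fails. ✗
w5: successors {w1, w3}; □(q ∧ p) there: w1:F, w3:T. ✓
Satisfying worlds: {w5}.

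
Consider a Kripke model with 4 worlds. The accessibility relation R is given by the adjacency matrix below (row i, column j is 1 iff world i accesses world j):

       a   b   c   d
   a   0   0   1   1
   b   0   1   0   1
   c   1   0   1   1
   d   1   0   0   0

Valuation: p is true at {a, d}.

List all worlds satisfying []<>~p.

a: successors {c, d}; <>~p there: c:T, d:F. ✗
b: successors {b, d}; <>~p there: b:T, d:F. ✗
c: successors {a, c, d}; <>~p there: a:T, c:T, d:F. ✗
d: successors {a}; <>~p there: a:T. ✓

{d}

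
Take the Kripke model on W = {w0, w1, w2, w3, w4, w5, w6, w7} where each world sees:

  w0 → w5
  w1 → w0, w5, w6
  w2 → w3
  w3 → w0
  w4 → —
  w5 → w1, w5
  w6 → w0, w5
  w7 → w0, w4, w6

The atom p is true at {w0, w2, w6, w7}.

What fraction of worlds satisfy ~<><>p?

w0: <><>p is F. ✓
w1: <><>p is T. ✗
w2: <><>p is T. ✗
w3: <><>p is F. ✓
w4: <><>p is F. ✓
w5: <><>p is T. ✗
w6: <><>p is F. ✓
w7: <><>p is T. ✗
That's 4 of 8 worlds, so 4/8 = 1/2.

1/2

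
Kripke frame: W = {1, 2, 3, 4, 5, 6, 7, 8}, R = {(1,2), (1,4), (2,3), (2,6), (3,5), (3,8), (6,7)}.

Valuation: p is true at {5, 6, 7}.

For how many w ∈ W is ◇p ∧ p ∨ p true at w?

1: ◇p ∧ p is F, p is F. ✗
2: ◇p ∧ p is F, p is F. ✗
3: ◇p ∧ p is F, p is F. ✗
4: ◇p ∧ p is F, p is F. ✗
5: ◇p ∧ p is F, p is T. ✓
6: ◇p ∧ p is T, p is T. ✓
7: ◇p ∧ p is F, p is T. ✓
8: ◇p ∧ p is F, p is F. ✗
Satisfying worlds: {5, 6, 7}.

3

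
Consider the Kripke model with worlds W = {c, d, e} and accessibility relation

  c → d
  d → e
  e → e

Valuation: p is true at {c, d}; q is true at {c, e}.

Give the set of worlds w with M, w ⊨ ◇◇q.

c: successors {d}; ◇q there: d:T. ✓
d: successors {e}; ◇q there: e:T. ✓
e: successors {e}; ◇q there: e:T. ✓

{c, d, e}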